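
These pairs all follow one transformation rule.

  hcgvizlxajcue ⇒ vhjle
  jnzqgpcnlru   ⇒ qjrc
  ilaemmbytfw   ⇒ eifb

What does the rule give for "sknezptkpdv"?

Looking at the pairs, the operation is to keep one character in every 3, starting at position 1 (positions 1st, 4th, 7th, ...), then swap each adjacent pair of characters (1↔2, 3↔4, ...).
Working it through for "sknezptkpdv": intermediate "setd", final "esdt".

esdt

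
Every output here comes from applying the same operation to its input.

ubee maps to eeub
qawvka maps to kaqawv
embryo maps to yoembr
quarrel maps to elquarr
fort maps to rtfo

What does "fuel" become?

Looking at the pairs, the operation is to move the last 2 characters to the front (rotate right by 2).
"fuel" → "elfu".

elfu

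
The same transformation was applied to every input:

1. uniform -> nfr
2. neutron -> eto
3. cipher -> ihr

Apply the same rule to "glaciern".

The rule is to keep every other character starting from the second (positions 2nd, 4th, 6th, ...).
On "glaciern" that produces "lcen".

lcen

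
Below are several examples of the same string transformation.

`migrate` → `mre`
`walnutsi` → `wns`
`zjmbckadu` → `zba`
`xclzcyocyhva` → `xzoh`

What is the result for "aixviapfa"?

The rule is to keep one character in every 3, starting at position 1 (positions 1st, 4th, 7th, ...).
On "aixviapfa" that produces "avp".

avp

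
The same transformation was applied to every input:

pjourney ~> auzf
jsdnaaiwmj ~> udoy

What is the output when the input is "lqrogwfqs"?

wbcz

The pattern: shift every letter 11 places forward in the alphabet (wrapping around), then keep only the first 4 characters.
Applying both steps to "lqrogwfqs": "wbczrhqbd", then "wbcz".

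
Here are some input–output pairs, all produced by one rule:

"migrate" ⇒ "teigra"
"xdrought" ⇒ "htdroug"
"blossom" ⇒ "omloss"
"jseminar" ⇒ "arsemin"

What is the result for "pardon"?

Each output is the input with this applied: delete the first character, then move the last 2 characters to the front (rotate right by 2).
On "pardon": the first step gives "ardon", and the second then gives "onard".

onard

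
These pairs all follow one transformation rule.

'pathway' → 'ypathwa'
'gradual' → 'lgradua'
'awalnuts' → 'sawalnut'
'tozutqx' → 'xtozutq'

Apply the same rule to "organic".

The pattern: move the last character to the front.
So "organic" becomes "corgani".

corgani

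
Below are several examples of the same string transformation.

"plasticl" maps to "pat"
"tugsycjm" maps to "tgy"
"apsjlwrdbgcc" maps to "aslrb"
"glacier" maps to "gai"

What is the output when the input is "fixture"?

fxu

What's happening: keep every other character starting from the first (positions 1st, 3rd, 5th, ...), then delete the last character.
Applying both steps to "fixture": "fxue", then "fxu".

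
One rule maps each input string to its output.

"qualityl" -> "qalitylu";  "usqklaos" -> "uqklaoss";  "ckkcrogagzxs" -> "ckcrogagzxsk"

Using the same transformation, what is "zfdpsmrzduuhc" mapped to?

What's happening: move the first character to the end, then swap the first and last characters.
Working it through for "zfdpsmrzduuhc": intermediate "fdpsmrzduuhcz", final "zdpsmrzduuhcf".

zdpsmrzduuhcf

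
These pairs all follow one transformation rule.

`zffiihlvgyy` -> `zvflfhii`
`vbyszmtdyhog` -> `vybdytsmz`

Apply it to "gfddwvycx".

gvfwdd

In each case the input is transformed by: delete the last 3 characters, then take characters alternately from the front and the back (1st, last, 2nd, 2nd-last, ...).
Starting from "gfddwvycx": after the first operation, "gfddwv"; after the second, "gvfwdd".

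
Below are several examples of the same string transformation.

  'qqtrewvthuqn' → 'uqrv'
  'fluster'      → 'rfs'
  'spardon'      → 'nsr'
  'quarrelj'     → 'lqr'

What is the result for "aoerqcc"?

car

The pattern: keep one character in every 3, starting at position 1 (positions 1st, 4th, 7th, ...), then move the last character to the front.
So "aoerqcc" becomes "car".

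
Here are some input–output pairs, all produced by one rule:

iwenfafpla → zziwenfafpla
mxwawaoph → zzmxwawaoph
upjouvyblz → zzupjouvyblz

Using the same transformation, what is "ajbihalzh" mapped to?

In each case the input is transformed by: prepend "zz".
On "ajbihalzh" that produces "zzajbihalzh".

zzajbihalzh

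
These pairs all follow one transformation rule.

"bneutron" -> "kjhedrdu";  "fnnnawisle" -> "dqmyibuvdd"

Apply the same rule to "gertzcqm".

jpsgcwuh

What's happening: move the first 3 characters to the end (rotate left by 3), then shift every letter 10 places backward in the alphabet (wrapping around).
For "gertzcqm", step one produces "tzcqmger"; step two turns that into "jpsgcwuh".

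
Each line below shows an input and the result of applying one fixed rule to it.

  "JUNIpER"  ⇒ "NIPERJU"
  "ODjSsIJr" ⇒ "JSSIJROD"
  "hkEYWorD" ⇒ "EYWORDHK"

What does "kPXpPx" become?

The rule is to move the first 2 characters to the end (rotate left by 2), then convert every letter to uppercase.
"kPXpPx" → "XpPxkP" → "XPPXKP".

XPPXKP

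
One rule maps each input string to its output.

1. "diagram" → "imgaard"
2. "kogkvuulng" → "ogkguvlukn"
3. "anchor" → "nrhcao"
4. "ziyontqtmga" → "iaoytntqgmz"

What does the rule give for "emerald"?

mdrelae

Rule — swap the first and last characters, then swap each adjacent pair of characters (1↔2, 3↔4, ...).
Working it through for "emerald": intermediate "dmerale", final "mdrelae".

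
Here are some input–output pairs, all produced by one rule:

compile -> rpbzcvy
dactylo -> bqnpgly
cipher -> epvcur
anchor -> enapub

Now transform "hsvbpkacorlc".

The rule is to move the last character to the front, then shift every letter 13 places forward in the alphabet (wrapping around) — i.e. ROT13.
For "hsvbpkacorlc", step one produces "chsvbpkacorl"; step two turns that into "pufiocxnpbey".

pufiocxnpbey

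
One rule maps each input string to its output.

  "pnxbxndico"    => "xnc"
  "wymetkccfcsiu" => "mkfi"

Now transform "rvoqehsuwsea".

ohwa

Looking at the pairs, the operation is to keep one character in every 3, starting at position 3 (positions 3rd, 6th, 9th, ...).
Doing the same to "rvoqehsuwsea": "ohwa".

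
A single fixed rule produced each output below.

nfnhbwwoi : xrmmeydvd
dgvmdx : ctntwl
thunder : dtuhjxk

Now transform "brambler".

Looking at the pairs, the operation is to move the first 3 characters to the end (rotate left by 3), then shift every letter 10 places backward in the alphabet (wrapping around).
"brambler" → "crbuhrhq".

crbuhrhq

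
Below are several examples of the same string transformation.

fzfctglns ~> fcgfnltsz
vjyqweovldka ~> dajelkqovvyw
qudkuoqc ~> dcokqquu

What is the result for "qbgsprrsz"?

gbqprrssz

Rule — sort the characters into alphabetical order, then swap each adjacent pair of characters (1↔2, 3↔4, ...).
Applying both steps to "qbgsprrsz": "bgpqrrssz", then "gbqprrssz".
(Check on "vjyqweovldka": → "adejkloqvvwy" → "dajelkqovvyw" ✓)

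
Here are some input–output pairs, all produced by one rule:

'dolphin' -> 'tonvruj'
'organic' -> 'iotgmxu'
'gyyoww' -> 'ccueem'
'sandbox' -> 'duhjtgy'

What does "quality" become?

ezorgaw

The transformation: shift every letter 6 places forward in the alphabet (wrapping around), then reverse the string.
"quality" → "wagroze" → "ezorgaw".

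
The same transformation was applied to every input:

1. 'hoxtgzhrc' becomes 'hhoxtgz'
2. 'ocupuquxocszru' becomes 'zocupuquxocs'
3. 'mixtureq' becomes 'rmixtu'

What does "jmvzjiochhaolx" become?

Rule — delete the last 2 characters, then move the last character to the front.
Working it through for "jmvzjiochhaolx": intermediate "jmvzjiochhao", final "ojmvzjiochha".
(Check on "ocupuquxocszru": → "ocupuquxocsz" → "zocupuquxocs" ✓)

ojmvzjiochha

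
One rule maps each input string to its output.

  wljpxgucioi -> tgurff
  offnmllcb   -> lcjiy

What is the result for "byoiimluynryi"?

ylfivof

The transformation: keep every other character starting from the first (positions 1st, 3rd, 5th, ...), then shift every letter 3 places backward in the alphabet (wrapping around).
For "byoiimluynryi" the result is "ylfivof".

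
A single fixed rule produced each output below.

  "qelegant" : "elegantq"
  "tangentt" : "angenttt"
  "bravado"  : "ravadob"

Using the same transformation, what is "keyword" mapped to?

The rule is to move the first character to the end.
So "keyword" becomes "eywordk".

eywordk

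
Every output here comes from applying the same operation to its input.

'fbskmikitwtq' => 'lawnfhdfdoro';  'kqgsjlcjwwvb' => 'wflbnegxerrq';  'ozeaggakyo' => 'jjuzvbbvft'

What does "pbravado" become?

jkwmvqvy

What's happening: shift every letter 5 places backward in the alphabet (wrapping around), then move the last character to the front.
For "pbravado", step one produces "kwmvqvyj"; step two turns that into "jkwmvqvy".
(Check on "ozeaggakyo": → "juzvbbvftj" → "jjuzvbbvft" ✓)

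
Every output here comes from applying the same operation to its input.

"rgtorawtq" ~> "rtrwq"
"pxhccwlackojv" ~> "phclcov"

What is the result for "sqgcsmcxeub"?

sgsceb

Rule — keep every other character starting from the first (positions 1st, 3rd, 5th, ...).
Doing the same to "sqgcsmcxeub": "sgsceb".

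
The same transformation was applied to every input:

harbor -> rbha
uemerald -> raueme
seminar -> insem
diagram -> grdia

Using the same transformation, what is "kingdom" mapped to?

The transformation: delete the last 2 characters, then move the last 2 characters to the front (rotate right by 2).
"kingdom" → "kingd" → "gdkin".

gdkin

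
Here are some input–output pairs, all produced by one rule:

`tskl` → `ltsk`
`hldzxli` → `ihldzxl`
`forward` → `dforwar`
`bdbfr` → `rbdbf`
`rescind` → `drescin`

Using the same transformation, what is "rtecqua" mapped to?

artecqu

Each output is the input with this applied: move the last character to the front.
On "rtecqua" that produces "artecqu".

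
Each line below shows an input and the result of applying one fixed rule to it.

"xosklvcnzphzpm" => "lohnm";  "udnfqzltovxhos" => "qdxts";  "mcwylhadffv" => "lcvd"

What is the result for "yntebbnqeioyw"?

bnoq

Rule — keep one character in every 3, starting at position 2 (positions 2nd, 5th, 8th, ...), then swap each adjacent pair of characters (1↔2, 3↔4, ...).
Starting from "yntebbnqeioyw": after the first operation, "nbqo"; after the second, "bnoq".
(Check on "mcwylhadffv": → "cldv" → "lcvd" ✓)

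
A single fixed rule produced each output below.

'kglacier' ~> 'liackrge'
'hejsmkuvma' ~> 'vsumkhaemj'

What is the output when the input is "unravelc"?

reavucnl

The rule is to take characters alternately from the front and the back (1st, last, 2nd, 2nd-last, ...), then swap the front and back halves of the string.
Applying both steps to "unravelc": "ucnlreav", then "reavucnl".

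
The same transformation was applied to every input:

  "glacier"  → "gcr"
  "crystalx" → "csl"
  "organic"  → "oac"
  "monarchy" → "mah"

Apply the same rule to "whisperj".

wsr

What's happening: keep one character in every 3, starting at position 1 (positions 1st, 4th, 7th, ...).
So "whisperj" becomes "wsr".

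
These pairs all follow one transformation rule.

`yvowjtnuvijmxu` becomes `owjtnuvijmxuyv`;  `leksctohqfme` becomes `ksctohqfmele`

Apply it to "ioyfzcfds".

yfzcfdsio

Rule — move the first 2 characters to the end (rotate left by 2).
Applying that to "ioyfzcfds" gives "yfzcfdsio".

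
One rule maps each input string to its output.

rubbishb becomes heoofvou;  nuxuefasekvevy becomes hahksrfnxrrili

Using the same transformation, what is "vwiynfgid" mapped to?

jilvsavtq

Each output is the input with this applied: swap each adjacent pair of characters (1↔2, 3↔4, ...), then shift every letter 13 places forward in the alphabet (wrapping around) — i.e. ROT13.
Working it through for "vwiynfgid": intermediate "wvyifnigd", final "jilvsavtq".
(Check on "nuxuefasekvevy": → "unuxfesakeevyv" → "hahksrfnxrrili" ✓)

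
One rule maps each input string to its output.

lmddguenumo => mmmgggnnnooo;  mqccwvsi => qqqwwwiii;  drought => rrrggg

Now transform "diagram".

iiirrr

The transformation: keep one character in every 3, starting at position 2 (positions 2nd, 5th, 8th, ...), then repeat every character 3 times.
For "diagram", step one produces "ir"; step two turns that into "iiirrr".
(Check on "lmddguenumo": → "mgno" → "mmmgggnnnooo" ✓)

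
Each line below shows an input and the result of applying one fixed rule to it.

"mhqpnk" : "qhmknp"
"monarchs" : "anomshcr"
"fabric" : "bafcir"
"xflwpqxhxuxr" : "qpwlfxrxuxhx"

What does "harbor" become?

rahrob

The rule is to reverse the string, then swap the front and back halves of the string.
"harbor" → "robrah" → "rahrob".
(Check on "fabric": → "cirbaf" → "bafcir" ✓)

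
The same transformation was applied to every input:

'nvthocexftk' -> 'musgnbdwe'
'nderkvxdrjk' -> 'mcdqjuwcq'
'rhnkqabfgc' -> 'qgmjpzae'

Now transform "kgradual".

jfqzct

The transformation: delete the last 2 characters, then shift every letter 1 place backward in the alphabet (wrapping around).
On "kgradual": the first step gives "kgradu", and the second then gives "jfqzct".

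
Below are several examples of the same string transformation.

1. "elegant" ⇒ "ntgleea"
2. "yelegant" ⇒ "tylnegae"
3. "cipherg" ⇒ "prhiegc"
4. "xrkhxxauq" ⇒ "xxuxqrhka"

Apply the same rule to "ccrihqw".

rwiqchc

Looking at the pairs, the operation is to sort the characters into reverse alphabetical order, then swap each adjacent pair of characters (1↔2, 3↔4, ...).
"ccrihqw" → "rwiqchc".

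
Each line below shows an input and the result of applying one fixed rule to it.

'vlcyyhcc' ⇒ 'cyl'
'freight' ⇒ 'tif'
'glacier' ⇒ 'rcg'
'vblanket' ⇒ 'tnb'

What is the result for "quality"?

ylq

In each case the input is transformed by: reverse the string, then keep one character in every 3, starting at position 1 (positions 1st, 4th, 7th, ...).
Applying both steps to "quality": "ytilauq", then "ylq".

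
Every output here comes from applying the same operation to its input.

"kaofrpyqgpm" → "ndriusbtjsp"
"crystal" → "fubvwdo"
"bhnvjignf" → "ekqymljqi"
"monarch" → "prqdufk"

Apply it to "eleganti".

The transformation: shift every letter 3 places forward in the alphabet (wrapping around).
"eleganti" → "hohjdqwl".

hohjdqwl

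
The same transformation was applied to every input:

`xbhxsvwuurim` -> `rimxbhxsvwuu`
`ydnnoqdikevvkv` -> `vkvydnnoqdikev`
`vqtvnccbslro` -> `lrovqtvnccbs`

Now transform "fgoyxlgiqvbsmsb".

msbfgoyxlgiqvbs

The transformation: move the last 3 characters to the front (rotate right by 3).
So "fgoyxlgiqvbsmsb" becomes "msbfgoyxlgiqvbs".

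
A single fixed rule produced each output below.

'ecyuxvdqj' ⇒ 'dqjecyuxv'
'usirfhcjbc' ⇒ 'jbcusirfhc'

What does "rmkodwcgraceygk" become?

ygkrmkodwcgrace

The pattern: move the last 3 characters to the front (rotate right by 3).
On "rmkodwcgraceygk" that produces "ygkrmkodwcgrace".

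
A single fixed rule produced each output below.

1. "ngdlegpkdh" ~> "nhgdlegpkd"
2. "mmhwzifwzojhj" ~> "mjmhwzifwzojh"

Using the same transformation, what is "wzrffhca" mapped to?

The transformation: swap the first and last characters, then move the last character to the front.
On "wzrffhca" that produces "wazrffhc".
(Check on "ngdlegpkdh": → "hgdlegpkdn" → "nhgdlegpkd" ✓)

wazrffhc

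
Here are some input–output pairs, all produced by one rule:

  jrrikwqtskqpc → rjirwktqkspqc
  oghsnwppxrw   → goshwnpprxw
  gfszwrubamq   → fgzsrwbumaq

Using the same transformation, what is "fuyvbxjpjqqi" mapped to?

Looking at the pairs, the operation is to swap each adjacent pair of characters (1↔2, 3↔4, ...).
"fuyvbxjpjqqi" → "ufvyxbpjqjiq".

ufvyxbpjqjiq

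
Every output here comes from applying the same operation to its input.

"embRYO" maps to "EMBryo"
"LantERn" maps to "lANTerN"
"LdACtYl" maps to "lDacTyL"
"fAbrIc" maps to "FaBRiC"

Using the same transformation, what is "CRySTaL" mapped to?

The rule is to flip the case of every letter.
"CRySTaL" → "crYstAl".

crYstAl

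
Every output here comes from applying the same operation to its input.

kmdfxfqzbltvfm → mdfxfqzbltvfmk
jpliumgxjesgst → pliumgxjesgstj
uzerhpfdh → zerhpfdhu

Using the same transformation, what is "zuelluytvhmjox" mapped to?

The pattern: move the first character to the end.
Applying that to "zuelluytvhmjox" gives "uelluytvhmjoxz".

uelluytvhmjoxz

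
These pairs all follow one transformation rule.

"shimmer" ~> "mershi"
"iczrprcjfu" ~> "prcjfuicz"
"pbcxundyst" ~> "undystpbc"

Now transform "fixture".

urefix

Each output is the input with this applied: move the first 3 characters to the end (rotate left by 3), then delete the first character.
For "fixture", step one produces "turefix"; step two turns that into "urefix".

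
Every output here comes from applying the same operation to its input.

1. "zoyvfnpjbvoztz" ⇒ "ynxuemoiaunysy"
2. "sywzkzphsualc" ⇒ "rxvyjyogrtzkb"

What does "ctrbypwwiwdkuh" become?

bsqaxovvhvcjtg

The pattern: shift every letter 1 place backward in the alphabet (wrapping around).
Doing the same to "ctrbypwwiwdkuh": "bsqaxovvhvcjtg".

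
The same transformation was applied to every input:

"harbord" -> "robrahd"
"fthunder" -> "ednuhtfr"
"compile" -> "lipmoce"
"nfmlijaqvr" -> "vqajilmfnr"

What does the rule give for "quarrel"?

errauql

The transformation: move the last character to the front, then reverse the string.
For "quarrel" the result is "errauql".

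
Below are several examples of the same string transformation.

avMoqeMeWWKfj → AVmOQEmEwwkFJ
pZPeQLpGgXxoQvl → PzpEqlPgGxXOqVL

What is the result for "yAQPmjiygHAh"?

What's happening: flip the case of every letter.
"yAQPmjiygHAh" → "YaqpMJIYGhaH".

YaqpMJIYGhaH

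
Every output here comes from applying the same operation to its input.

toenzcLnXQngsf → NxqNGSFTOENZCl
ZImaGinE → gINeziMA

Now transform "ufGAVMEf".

What's happening: swap the front and back halves of the string, then flip the case of every letter.
On "ufGAVMEf" that produces "vmeFUFga".

vmeFUFga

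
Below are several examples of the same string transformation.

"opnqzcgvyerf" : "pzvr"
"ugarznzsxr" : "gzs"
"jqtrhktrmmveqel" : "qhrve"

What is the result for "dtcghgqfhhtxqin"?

thfti

What's happening: keep one character in every 3, starting at position 2 (positions 2nd, 5th, 8th, ...).
"dtcghgqfhhtxqin" → "thfti".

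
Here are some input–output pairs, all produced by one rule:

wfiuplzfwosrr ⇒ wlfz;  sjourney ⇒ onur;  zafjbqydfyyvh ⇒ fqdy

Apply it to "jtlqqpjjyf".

qjqp

The transformation: take characters alternately from the front and the back (1st, last, 2nd, 2nd-last, ...), then keep only the last 4 characters.
Applying both steps to "jtlqqpjjyf": "jftyljqjqp", then "qjqp".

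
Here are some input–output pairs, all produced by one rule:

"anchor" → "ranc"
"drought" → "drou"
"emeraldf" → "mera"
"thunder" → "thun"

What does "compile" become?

comp

In each case the input is transformed by: move the last 3 characters to the front (rotate right by 3), then keep only the last 4 characters.
"compile" → "comp".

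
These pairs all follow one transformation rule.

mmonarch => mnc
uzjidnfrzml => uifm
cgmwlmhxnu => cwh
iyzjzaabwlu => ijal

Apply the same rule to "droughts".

dut

In each case the input is transformed by: delete the last character, then keep one character in every 3, starting at position 1 (positions 1st, 4th, 7th, ...).
On "droughts": the first step gives "drought", and the second then gives "dut".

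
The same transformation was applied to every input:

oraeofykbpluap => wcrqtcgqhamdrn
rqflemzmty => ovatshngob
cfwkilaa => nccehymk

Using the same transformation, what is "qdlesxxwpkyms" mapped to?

Each output is the input with this applied: shift every letter 2 places forward in the alphabet (wrapping around), then move the last 3 characters to the front (rotate right by 3).
Starting from "qdlesxxwpkyms": after the first operation, "sfnguzzyrmaou"; after the second, "aousfnguzzyrm".
(Check on "oraeofykbpluap": → "qtcgqhamdrnwcr" → "wcrqtcgqhamdrn" ✓)

aousfnguzzyrm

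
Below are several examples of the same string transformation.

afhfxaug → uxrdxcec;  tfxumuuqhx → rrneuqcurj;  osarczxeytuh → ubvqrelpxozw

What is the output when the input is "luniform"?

clojirkf

Rule — swap the front and back halves of the string, then shift every letter 3 places backward in the alphabet (wrapping around).
On "luniform": the first step gives "formluni", and the second then gives "clojirkf".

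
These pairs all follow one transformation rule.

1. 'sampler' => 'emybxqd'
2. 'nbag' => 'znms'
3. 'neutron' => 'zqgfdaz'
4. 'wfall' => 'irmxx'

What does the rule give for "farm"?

What's happening: shift every letter 12 places forward in the alphabet (wrapping around).
Applying that to "farm" gives "rmdy".

rmdy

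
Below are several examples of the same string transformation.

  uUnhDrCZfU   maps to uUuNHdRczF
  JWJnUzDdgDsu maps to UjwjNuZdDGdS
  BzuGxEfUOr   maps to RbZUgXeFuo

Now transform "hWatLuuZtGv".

VHwATlUUzTg

Each output is the input with this applied: flip the case of every letter, then move the last character to the front.
Applying both steps to "hWatLuuZtGv": "HwATlUUzTgV", then "VHwATlUUzTg".
(Check on "JWJnUzDdgDsu": → "jwjNuZdDGdSU" → "UjwjNuZdDGdS" ✓)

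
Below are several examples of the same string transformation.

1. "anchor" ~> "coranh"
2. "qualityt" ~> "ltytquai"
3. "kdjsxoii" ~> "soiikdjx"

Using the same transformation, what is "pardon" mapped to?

Each output is the input with this applied: swap the front and back halves of the string, then swap the first and last characters.
Working it through for "pardon": intermediate "donpar", final "ronpad".

ronpad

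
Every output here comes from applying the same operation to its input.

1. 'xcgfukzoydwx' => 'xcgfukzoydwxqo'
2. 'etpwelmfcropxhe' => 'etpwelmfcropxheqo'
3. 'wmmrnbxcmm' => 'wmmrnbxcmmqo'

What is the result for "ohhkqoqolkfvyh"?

The transformation: append "qo".
For "ohhkqoqolkfvyh" the result is "ohhkqoqolkfvyhqo".

ohhkqoqolkfvyhqo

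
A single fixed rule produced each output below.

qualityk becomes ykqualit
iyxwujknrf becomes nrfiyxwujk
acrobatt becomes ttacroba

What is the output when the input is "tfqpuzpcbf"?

The pattern: swap the front and back halves of the string, then move the first 2 characters to the end (rotate left by 2).
For "tfqpuzpcbf" the result is "cbftfqpuzp".

cbftfqpuzp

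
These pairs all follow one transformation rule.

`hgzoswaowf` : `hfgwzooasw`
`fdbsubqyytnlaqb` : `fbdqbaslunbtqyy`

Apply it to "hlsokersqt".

htlqssorke

The rule is to take characters alternately from the front and the back (1st, last, 2nd, 2nd-last, ...).
Doing the same to "hlsokersqt": "htlqssorke".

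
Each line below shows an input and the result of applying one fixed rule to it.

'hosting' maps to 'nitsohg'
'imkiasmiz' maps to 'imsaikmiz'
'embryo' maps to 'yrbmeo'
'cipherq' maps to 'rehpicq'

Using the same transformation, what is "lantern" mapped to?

retnaln

The rule is to reverse the string, then move the first character to the end.
On "lantern": the first step gives "nretnal", and the second then gives "retnaln".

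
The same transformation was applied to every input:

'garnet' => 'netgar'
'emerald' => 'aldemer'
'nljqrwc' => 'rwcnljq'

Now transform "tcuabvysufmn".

fmntcuabvysu

The rule is to move the last 3 characters to the front (rotate right by 3).
So "tcuabvysufmn" becomes "fmntcuabvysu".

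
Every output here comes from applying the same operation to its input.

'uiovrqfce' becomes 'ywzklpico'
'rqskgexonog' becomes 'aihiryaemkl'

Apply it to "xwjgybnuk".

The rule is to shift every letter 6 places backward in the alphabet (wrapping around), then reverse the string.
On "xwjgybnuk": the first step gives "rqdasvhoe", and the second then gives "eohvsadqr".

eohvsadqr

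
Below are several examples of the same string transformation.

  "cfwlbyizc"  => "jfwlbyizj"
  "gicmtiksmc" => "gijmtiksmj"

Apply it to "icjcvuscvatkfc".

ijjjvusjvatkfj

What's happening: replace every "c" with "j".
Doing the same to "icjcvuscvatkfc": "ijjjvusjvatkfj".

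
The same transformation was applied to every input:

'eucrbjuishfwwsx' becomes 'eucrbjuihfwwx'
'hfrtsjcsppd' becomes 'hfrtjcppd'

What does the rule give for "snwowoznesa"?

Rule — remove every "s".
"snwowoznesa" → "nwowoznea".

nwowoznea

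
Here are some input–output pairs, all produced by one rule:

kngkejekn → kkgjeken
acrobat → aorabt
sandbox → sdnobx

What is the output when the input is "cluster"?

Each output is the input with this applied: swap each adjacent pair of characters (1↔2, 3↔4, ...), then delete the first character.
For "cluster" the result is "csuetr".

csuetr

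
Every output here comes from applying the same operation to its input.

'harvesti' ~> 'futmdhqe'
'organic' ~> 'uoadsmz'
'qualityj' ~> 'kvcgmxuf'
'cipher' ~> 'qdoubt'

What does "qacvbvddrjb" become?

What's happening: move the last 2 characters to the front (rotate right by 2), then shift every letter 12 places forward in the alphabet (wrapping around).
On "qacvbvddrjb" that produces "vncmohnhppd".

vncmohnhppd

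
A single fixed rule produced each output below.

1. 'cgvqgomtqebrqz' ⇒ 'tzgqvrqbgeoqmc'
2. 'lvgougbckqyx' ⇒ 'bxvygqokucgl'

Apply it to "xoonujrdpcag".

In each case the input is transformed by: take characters alternately from the front and the back (1st, last, 2nd, 2nd-last, ...), then swap the first and last characters.
Working it through for "xoonujrdpcag": intermediate "xgoaocnpudjr", final "rgoaocnpudjx".

rgoaocnpudjx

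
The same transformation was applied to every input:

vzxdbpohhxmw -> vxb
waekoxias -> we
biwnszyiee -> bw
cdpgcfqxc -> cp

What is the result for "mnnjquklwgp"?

mnq

Looking at the pairs, the operation is to keep every other character starting from the first (positions 1st, 3rd, 5th, ...), then delete the last 3 characters.
For "mnnjquklwgp", step one produces "mnqkwp"; step two turns that into "mnq".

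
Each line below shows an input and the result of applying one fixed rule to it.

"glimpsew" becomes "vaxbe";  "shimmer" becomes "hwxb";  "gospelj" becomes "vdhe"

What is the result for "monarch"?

In each case the input is transformed by: shift every letter 11 places backward in the alphabet (wrapping around), then delete the last 3 characters.
Working it through for "monarch": intermediate "bdcpgrw", final "bdcp".

bdcp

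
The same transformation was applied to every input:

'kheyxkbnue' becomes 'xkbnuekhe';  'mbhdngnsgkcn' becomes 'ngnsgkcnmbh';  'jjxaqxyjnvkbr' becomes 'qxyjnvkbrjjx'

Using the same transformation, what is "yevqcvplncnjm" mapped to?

cvplncnjmyev

What's happening: move the first 3 characters to the end (rotate left by 3), then delete the first character.
For "yevqcvplncnjm", step one produces "qcvplncnjmyev"; step two turns that into "cvplncnjmyev".
(Check on "kheyxkbnue": → "yxkbnuekhe" → "xkbnuekhe" ✓)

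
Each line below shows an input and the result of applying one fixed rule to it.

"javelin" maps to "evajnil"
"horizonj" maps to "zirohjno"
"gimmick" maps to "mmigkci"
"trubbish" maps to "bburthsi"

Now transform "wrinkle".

nirwelk

In each case the input is transformed by: reverse the string, then move the first 3 characters to the end (rotate left by 3).
"wrinkle" → "elknirw" → "nirwelk".
(Check on "horizonj": → "jnoziroh" → "zirohjno" ✓)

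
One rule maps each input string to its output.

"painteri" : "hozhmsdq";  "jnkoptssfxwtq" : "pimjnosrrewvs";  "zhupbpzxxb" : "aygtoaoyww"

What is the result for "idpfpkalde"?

dhcoeojzkc

The transformation: move the last character to the front, then shift every letter 1 place backward in the alphabet (wrapping around).
Applying both steps to "idpfpkalde": "eidpfpkald", then "dhcoeojzkc".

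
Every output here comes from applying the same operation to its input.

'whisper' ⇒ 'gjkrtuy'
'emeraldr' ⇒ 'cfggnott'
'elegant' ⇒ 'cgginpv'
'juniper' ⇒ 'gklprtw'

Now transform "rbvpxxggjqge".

The pattern: sort the characters into alphabetical order, then shift every letter 2 places forward in the alphabet (wrapping around).
On "rbvpxxggjqge": the first step gives "begggjpqrvxx", and the second then gives "dgiiilrstxzz".

dgiiilrstxzz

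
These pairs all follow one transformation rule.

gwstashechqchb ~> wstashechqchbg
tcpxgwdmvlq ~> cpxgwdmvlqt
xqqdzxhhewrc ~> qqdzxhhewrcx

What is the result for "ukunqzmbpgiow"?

kunqzmbpgiowu

Looking at the pairs, the operation is to move the first character to the end.
For "ukunqzmbpgiow" the result is "kunqzmbpgiowu".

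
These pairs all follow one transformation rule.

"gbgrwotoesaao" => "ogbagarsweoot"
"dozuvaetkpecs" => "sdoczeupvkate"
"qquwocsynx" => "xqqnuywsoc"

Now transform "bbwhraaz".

What's happening: swap the first and last characters, then take characters alternately from the front and the back (1st, last, 2nd, 2nd-last, ...).
Applying both steps to "bbwhraaz": "zbwhraab", then "zbbawahr".

zbbawahr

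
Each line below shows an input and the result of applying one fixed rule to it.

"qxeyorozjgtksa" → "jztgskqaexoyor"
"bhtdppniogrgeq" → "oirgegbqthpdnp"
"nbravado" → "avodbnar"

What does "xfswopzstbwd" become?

szbtdwfxwspo

The rule is to swap the front and back halves of the string, then swap each adjacent pair of characters (1↔2, 3↔4, ...).
"xfswopzstbwd" → "szbtdwfxwspo".
(Check on "nbravado": → "vadonbra" → "avodbnar" ✓)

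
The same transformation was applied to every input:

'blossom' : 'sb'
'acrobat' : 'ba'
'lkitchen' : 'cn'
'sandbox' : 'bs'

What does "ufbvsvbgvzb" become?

sgb

Each output is the input with this applied: move the first 2 characters to the end (rotate left by 2), then keep one character in every 3, starting at position 3 (positions 3rd, 6th, 9th, ...).
Working it through for "ufbvsvbgvzb": intermediate "bvsvbgvzbuf", final "sgb".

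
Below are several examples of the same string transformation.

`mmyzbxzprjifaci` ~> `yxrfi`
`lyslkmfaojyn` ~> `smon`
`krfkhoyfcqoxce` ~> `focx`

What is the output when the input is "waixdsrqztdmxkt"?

Each output is the input with this applied: keep one character in every 3, starting at position 3 (positions 3rd, 6th, 9th, ...).
Applying that to "waixdsrqztdmxkt" gives "iszmt".

iszmt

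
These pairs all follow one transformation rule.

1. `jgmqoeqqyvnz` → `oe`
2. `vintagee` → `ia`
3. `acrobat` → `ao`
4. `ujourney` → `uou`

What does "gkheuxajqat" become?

The transformation: delete the last 3 characters, then keep only the vowels.
"gkheuxajqat" → "gkheuxaj" → "eua".
(Check on "acrobat": → "acro" → "ao" ✓)

eua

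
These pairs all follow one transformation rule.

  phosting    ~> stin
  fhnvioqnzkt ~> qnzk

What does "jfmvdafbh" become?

Looking at the pairs, the operation is to move the last character to the front, then keep only the last 4 characters.
For "jfmvdafbh", step one produces "hjfmvdafb"; step two turns that into "dafb".

dafb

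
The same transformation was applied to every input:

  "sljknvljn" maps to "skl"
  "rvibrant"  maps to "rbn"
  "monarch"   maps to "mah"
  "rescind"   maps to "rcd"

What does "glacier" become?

gcr

What's happening: keep one character in every 3, starting at position 1 (positions 1st, 4th, 7th, ...).
Applying that to "glacier" gives "gcr".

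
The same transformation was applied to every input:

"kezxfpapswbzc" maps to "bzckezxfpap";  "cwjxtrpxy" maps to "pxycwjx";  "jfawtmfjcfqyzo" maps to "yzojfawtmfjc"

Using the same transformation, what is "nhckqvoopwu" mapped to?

pwunhckqv

Each output is the input with this applied: move the last 3 characters to the front (rotate right by 3), then delete the last 2 characters.
Starting from "nhckqvoopwu": after the first operation, "pwunhckqvoo"; after the second, "pwunhckqv".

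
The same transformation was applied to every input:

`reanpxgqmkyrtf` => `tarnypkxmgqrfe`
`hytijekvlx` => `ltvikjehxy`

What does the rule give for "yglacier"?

In each case the input is transformed by: take characters alternately from the front and the back (1st, last, 2nd, 2nd-last, ...), then move the first 3 characters to the end (rotate left by 3).
Doing the same to "yglacier": "eliacyrg".

eliacyrg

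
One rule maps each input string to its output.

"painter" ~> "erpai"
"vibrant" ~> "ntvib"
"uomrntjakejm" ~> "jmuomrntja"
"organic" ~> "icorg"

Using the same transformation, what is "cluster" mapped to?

erclu

Each output is the input with this applied: move the last 2 characters to the front (rotate right by 2), then delete the last 2 characters.
Applying both steps to "cluster": "erclust", then "erclu".
(Check on "vibrant": → "ntvibra" → "ntvib" ✓)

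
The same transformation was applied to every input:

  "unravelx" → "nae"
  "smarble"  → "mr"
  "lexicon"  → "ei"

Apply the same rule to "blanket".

ln

The transformation: keep every other character starting from the second (positions 2nd, 4th, 6th, ...), then delete the last character.
Working it through for "blanket": intermediate "lne", final "ln".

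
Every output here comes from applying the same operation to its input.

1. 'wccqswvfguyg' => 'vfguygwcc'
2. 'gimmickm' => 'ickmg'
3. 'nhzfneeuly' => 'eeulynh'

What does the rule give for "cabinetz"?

Each output is the input with this applied: swap the front and back halves of the string, then delete the last 3 characters.
Working it through for "cabinetz": intermediate "netzcabi", final "netzc".

netzc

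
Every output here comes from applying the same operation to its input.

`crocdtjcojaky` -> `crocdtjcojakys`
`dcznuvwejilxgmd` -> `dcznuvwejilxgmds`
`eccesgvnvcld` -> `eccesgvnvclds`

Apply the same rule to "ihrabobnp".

ihrabobnps

The transformation: append "s".
On "ihrabobnp" that produces "ihrabobnps".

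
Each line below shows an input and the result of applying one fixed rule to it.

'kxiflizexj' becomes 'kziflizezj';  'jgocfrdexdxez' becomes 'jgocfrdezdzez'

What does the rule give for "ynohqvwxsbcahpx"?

ynohqvwzsbcahpz

Looking at the pairs, the operation is to replace every "x" with "z".
On "ynohqvwxsbcahpx" that produces "ynohqvwzsbcahpz".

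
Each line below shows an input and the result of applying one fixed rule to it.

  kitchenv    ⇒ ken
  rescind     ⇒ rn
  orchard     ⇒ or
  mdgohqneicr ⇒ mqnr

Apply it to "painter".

Rule — swap each adjacent pair of characters (1↔2, 3↔4, ...), then keep one character in every 3, starting at position 2 (positions 2nd, 5th, 8th, ...).
On "painter": the first step gives "apnietr", and the second then gives "pe".

pe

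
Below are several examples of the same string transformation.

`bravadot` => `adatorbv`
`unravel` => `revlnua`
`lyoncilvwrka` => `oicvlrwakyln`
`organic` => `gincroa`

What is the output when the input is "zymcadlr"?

mdarlyzc

Looking at the pairs, the operation is to swap each adjacent pair of characters (1↔2, 3↔4, ...), then move the first 3 characters to the end (rotate left by 3).
Starting from "zymcadlr": after the first operation, "yzcmdarl"; after the second, "mdarlyzc".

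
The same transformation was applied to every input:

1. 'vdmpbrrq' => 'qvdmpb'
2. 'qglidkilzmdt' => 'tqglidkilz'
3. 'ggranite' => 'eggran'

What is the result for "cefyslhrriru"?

ucefyslhrr

In each case the input is transformed by: move the last 3 characters to the front (rotate right by 3), then delete the first 2 characters.
Working it through for "cefyslhrriru": intermediate "irucefyslhrr", final "ucefyslhrr".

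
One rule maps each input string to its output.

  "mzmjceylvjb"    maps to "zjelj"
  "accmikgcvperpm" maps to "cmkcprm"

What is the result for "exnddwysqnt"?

Rule — keep every other character starting from the second (positions 2nd, 4th, 6th, ...).
On "exnddwysqnt" that produces "xdwsn".

xdwsn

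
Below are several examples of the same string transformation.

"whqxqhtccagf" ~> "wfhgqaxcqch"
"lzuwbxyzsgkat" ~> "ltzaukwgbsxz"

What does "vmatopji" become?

vimjapt

The rule is to take characters alternately from the front and the back (1st, last, 2nd, 2nd-last, ...), then delete the last character.
Applying both steps to "vmatopji": "vimjapto", then "vimjapt".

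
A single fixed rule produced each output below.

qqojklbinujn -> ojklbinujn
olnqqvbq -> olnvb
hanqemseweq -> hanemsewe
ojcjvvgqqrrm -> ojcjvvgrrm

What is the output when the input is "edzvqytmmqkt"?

The rule is to remove every "q".
So "edzvqytmmqkt" becomes "edzvytmmkt".

edzvytmmkt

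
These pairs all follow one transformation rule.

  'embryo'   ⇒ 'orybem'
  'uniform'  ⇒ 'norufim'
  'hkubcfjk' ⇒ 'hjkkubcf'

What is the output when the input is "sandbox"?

nosxabd

Rule — sort the characters into alphabetical order, then move the first 3 characters to the end (rotate left by 3).
For "sandbox" the result is "nosxabd".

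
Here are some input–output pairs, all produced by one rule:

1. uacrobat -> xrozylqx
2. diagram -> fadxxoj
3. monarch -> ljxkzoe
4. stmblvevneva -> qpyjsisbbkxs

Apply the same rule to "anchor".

kxezol

What's happening: shift every letter 3 places backward in the alphabet (wrapping around), then swap each adjacent pair of characters (1↔2, 3↔4, ...).
"anchor" → "xkzelo" → "kxezol".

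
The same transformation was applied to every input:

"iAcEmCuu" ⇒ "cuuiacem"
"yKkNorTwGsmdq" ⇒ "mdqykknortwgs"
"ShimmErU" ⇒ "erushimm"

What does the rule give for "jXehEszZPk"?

zpkjxehesz

Each output is the input with this applied: move the last 3 characters to the front (rotate right by 3), then convert every letter to lowercase.
On "jXehEszZPk": the first step gives "ZPkjXehEsz", and the second then gives "zpkjxehesz".
(Check on "iAcEmCuu": → "CuuiAcEm" → "cuuiacem" ✓)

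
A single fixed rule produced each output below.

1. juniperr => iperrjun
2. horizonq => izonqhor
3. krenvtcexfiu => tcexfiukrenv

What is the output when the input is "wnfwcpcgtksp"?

What's happening: swap the front and back halves of the string, then move the last character to the front.
For "wnfwcpcgtksp" the result is "pcgtkspwnfwc".
(Check on "krenvtcexfiu": → "cexfiukrenvt" → "tcexfiukrenv" ✓)

pcgtkspwnfwc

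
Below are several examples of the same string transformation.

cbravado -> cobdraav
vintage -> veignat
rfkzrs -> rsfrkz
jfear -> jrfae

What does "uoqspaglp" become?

upolqgsap

The pattern: take characters alternately from the front and the back (1st, last, 2nd, 2nd-last, ...).
On "uoqspaglp" that produces "upolqgsap".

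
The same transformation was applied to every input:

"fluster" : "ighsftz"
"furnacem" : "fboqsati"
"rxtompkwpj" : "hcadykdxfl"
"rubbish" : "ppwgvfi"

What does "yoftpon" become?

The pattern: move the first 2 characters to the end (rotate left by 2), then shift every letter 12 places backward in the alphabet (wrapping around).
Applying both steps to "yoftpon": "ftponyo", then "thdcbmc".

thdcbmc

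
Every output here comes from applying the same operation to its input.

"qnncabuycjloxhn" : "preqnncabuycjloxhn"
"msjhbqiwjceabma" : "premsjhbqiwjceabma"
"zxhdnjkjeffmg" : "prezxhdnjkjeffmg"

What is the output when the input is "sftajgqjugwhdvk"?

The pattern: prepend "pre".
On "sftajgqjugwhdvk" that produces "presftajgqjugwhdvk".

presftajgqjugwhdvk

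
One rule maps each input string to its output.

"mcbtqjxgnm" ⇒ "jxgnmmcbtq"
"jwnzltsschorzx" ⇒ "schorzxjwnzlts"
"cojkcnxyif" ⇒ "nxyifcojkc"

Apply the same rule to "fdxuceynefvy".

In each case the input is transformed by: swap the front and back halves of the string.
"fdxuceynefvy" → "ynefvyfdxuce".

ynefvyfdxuce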